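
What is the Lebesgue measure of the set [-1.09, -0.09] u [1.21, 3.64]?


For pairwise disjoint intervals, m(union) = sum of lengths.
= (-0.09 - -1.09) + (3.64 - 1.21)
= 1 + 2.43
= 3.43


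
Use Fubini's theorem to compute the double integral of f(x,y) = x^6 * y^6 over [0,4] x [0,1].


By Fubini's theorem, the double integral factors as a product of single integrals:
Step 1: integral_0^4 x^6 dx = [x^7/7] from 0 to 4
     = 4^7/7 = 2340.571429
Step 2: integral_0^1 y^6 dy = [y^7/7] from 0 to 1
     = 1^7/7 = 0.142857
Step 3: Double integral = 2340.571429 * 0.142857 = 334.367347


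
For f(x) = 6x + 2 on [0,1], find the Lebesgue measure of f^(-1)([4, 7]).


f^(-1)([4, 7]) = {x : 4 <= 6x + 2 <= 7}
Solving: (4 - 2)/6 <= x <= (7 - 2)/6
= [0.333333, 0.833333]
Intersecting with [0,1]: [0.333333, 0.833333]
Measure = 0.833333 - 0.333333 = 0.5


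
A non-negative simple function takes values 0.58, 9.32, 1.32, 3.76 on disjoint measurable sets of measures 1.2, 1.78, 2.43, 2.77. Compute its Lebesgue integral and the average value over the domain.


Step 1: Integral = sum(value_i * measure_i)
= 0.58*1.2 + 9.32*1.78 + 1.32*2.43 + 3.76*2.77
= 0.696 + 16.5896 + 3.2076 + 10.4152
= 30.9084
Step 2: Total measure of domain = 1.2 + 1.78 + 2.43 + 2.77 = 8.18
Step 3: Average value = 30.9084 / 8.18 = 3.778533


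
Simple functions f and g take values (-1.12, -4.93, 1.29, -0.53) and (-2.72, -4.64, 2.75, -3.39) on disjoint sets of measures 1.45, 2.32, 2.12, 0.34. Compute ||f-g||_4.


Step 1: Compute differences f_i - g_i:
  -1.12 - -2.72 = 1.6
  -4.93 - -4.64 = -0.29
  1.29 - 2.75 = -1.46
  -0.53 - -3.39 = 2.86
Step 2: Compute |diff|^4 * measure for each set:
  |1.6|^4 * 1.45 = 6.5536 * 1.45 = 9.50272
  |-0.29|^4 * 2.32 = 0.007073 * 2.32 = 0.016409
  |-1.46|^4 * 2.12 = 4.543719 * 2.12 = 9.632683
  |2.86|^4 * 0.34 = 66.905856 * 0.34 = 22.747991
Step 3: Sum = 41.899803
Step 4: ||f-g||_4 = (41.899803)^(1/4) = 2.54421


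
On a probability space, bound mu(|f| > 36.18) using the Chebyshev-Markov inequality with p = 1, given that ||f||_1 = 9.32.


Chebyshev/Markov inequality: mu(|f| > eps) <= (||f||_p / eps)^p
Step 1: ||f||_1 / eps = 9.32 / 36.18 = 0.257601
Step 2: Raise to power p = 1:
  (0.257601)^1 = 0.257601
Step 3: Therefore mu(|f| > 36.18) <= 0.257601


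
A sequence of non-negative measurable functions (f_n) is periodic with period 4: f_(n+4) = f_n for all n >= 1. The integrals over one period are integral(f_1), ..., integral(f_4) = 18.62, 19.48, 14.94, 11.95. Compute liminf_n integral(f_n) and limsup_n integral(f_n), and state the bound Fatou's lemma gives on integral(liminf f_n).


The sequence (integral(f_n)) is periodic with period 4, repeating the values 18.62, 19.48, 14.94, 11.95 indefinitely.
Step 1: For a periodic sequence, every tail (a_m, a_(m+1), ...) contains all 4 period values infinitely often.
Step 2: Hence inf of every tail = min of the period values = min(18.62, 19.48, 14.94, 11.95) = 11.95.
        liminf_n integral(f_n) = sup over m of (inf of tail from m) = 11.95.
Step 3: Similarly sup of every tail = max of the period values = 19.48.
        limsup_n integral(f_n) = 19.48.
Step 4: Fatou's lemma: integral(liminf_n f_n) <= liminf_n integral(f_n) = 11.95.
        So the integral of the pointwise liminf is at most 11.95.


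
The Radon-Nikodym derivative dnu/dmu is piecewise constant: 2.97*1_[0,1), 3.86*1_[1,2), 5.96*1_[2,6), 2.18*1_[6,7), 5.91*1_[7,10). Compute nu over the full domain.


Integrate each piece of the Radon-Nikodym derivative:
Step 1: integral_0^1 2.97 dx = 2.97*(1-0) = 2.97*1 = 2.97
Step 2: integral_1^2 3.86 dx = 3.86*(2-1) = 3.86*1 = 3.86
Step 3: integral_2^6 5.96 dx = 5.96*(6-2) = 5.96*4 = 23.84
Step 4: integral_6^7 2.18 dx = 2.18*(7-6) = 2.18*1 = 2.18
Step 5: integral_7^10 5.91 dx = 5.91*(10-7) = 5.91*3 = 17.73
Total: 2.97 + 3.86 + 23.84 + 2.18 + 17.73 = 50.58


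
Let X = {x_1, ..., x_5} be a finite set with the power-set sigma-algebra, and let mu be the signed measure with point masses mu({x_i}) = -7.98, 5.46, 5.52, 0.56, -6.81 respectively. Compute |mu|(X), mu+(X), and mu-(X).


Step 1: Every measurable set is a union of atoms (the cells / points), so a Hahn decomposition is
  obtained by grouping atoms by sign: P = union of atoms with mu > 0, N = union of the remaining atoms.
  Atoms in P (indices): 2, 3, 4;  atoms in N (indices): 1, 5
  Positive values: 5.46, 5.52, 0.56
  Negative values: -7.98, -6.81
Step 2: mu+(X) = mu(P) = sum of positive atom values = 11.54
Step 3: mu-(X) = -mu(N) = sum of |negative atom values| = 14.79
Step 4: |mu|(X) = mu+(X) + mu-(X) = 11.54 + 14.79 = 26.33


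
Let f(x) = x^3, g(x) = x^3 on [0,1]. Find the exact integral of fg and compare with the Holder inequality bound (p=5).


Step 1: Exact integral of f*g = integral(x^6, 0, 1) = 1/7
     = 0.142857
Step 2: Holder bound with p=5, q=1.25:
  ||f||_p = (integral x^15 dx)^(1/5) = (1/16)^(1/5) = 0.574349
  ||g||_q = (integral x^3.75 dx)^(1/1.25) = (1/4.75)^(1/1.25) = 0.287505
Step 3: Holder bound = ||f||_p * ||g||_q = 0.574349 * 0.287505 = 0.165128
Verification: 0.142857 <= 0.165128 (Holder holds)


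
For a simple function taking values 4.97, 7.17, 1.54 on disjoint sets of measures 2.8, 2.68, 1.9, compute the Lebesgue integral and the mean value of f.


Step 1: Integral = sum(value_i * measure_i)
= 4.97*2.8 + 7.17*2.68 + 1.54*1.9
= 13.916 + 19.2156 + 2.926
= 36.0576
Step 2: Total measure of domain = 2.8 + 2.68 + 1.9 = 7.38
Step 3: Average value = 36.0576 / 7.38 = 4.885854


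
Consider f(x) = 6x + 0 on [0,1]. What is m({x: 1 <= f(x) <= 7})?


f^(-1)([1, 7]) = {x : 1 <= 6x + 0 <= 7}
Solving: (1 - 0)/6 <= x <= (7 - 0)/6
= [0.166667, 1.166667]
Intersecting with [0,1]: [0.166667, 1]
Measure = 1 - 0.166667 = 0.833333


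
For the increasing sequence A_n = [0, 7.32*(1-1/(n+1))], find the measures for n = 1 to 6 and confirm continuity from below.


By continuity of measure from below: if A_n increases to A, then m(A_n) -> m(A).
Here A = [0, 7.32], so m(A) = 7.32
Step 1: a_1 = 7.32*(1 - 1/2) = 3.66, m(A_1) = 3.66
Step 2: a_2 = 7.32*(1 - 1/3) = 4.88, m(A_2) = 4.88
Step 3: a_3 = 7.32*(1 - 1/4) = 5.49, m(A_3) = 5.49
Step 4: a_4 = 7.32*(1 - 1/5) = 5.856, m(A_4) = 5.856
Step 5: a_5 = 7.32*(1 - 1/6) = 6.1, m(A_5) = 6.1
Step 6: a_6 = 7.32*(1 - 1/7) = 6.2743, m(A_6) = 6.2743
Limit: m(A_n) -> m([0,7.32]) = 7.32


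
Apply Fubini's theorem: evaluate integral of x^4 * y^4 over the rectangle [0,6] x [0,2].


By Fubini's theorem, the double integral factors as a product of single integrals:
Step 1: integral_0^6 x^4 dx = [x^5/5] from 0 to 6
     = 6^5/5 = 1555.2
Step 2: integral_0^2 y^4 dy = [y^5/5] from 0 to 2
     = 2^5/5 = 6.4
Step 3: Double integral = 1555.2 * 6.4 = 9953.28


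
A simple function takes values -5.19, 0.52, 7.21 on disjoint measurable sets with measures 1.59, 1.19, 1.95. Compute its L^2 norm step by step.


Step 1: Compute |f_i|^2 for each value:
  |-5.19|^2 = 26.9361
  |0.52|^2 = 0.2704
  |7.21|^2 = 51.9841
Step 2: Multiply by measures and sum:
  26.9361 * 1.59 = 42.828399
  0.2704 * 1.19 = 0.321776
  51.9841 * 1.95 = 101.368995
Sum = 42.828399 + 0.321776 + 101.368995 = 144.51917
Step 3: Take the p-th root:
||f||_2 = (144.51917)^(1/2) = 12.021613


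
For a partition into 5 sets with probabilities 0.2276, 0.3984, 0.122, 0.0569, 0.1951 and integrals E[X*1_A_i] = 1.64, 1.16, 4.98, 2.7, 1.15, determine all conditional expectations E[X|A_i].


For each cell A_i: E[X|A_i] = E[X*1_A_i] / P(A_i)
Step 1: E[X|A_1] = 1.64 / 0.2276 = 7.205624
Step 2: E[X|A_2] = 1.16 / 0.3984 = 2.911647
Step 3: E[X|A_3] = 4.98 / 0.122 = 40.819672
Step 4: E[X|A_4] = 2.7 / 0.0569 = 47.45167
Step 5: E[X|A_5] = 1.15 / 0.1951 = 5.894413
Verification: E[X] = sum E[X*1_A_i] = 1.64 + 1.16 + 4.98 + 2.7 + 1.15 = 11.63


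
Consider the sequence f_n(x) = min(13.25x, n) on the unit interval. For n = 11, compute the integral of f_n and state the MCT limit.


f(x) = 13.25x on [0,1]; f_n(x) = min(13.25x, n). At n = 11:
Step 1: f(x) reaches 11 at x = 11/13.25 = 0.830189
Step 2: integral(f_11) = integral(13.25x, 0, 0.830189) + integral(11, 0.830189, 1)
       = 13.25*0.830189^2/2 + 11*(1 - 0.830189)
       = 4.566038 + 1.867925
       = 6.433962
Step 3: As n -> infinity, f_n increases to f, so by MCT integral(f_n) -> integral(f) = 13.25/2 = 6.625.
Convergence: integral(f_11) = 6.433962 -> 6.625 as n -> infinity


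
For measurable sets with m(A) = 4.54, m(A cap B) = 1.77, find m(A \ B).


m(A \ B) = m(A) - m(A n B)
= 4.54 - 1.77
= 2.77


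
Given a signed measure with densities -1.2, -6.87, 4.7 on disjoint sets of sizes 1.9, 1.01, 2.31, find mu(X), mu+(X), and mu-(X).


Step 1: Compute signed measure on each set:
  Set 1: -1.2 * 1.9 = -2.28
  Set 2: -6.87 * 1.01 = -6.9387
  Set 3: 4.7 * 2.31 = 10.857
Step 2: Total signed measure = (-2.28) + (-6.9387) + (10.857)
     = 1.6383
Step 3: Positive part mu+(X) = sum of positive contributions = 10.857
Step 4: Negative part mu-(X) = |sum of negative contributions| = 9.2187


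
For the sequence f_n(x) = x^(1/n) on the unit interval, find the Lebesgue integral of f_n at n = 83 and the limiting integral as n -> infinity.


At n = 83: f_83(x) = x^(1/83).
Step 1: integral(x^(1/83), 0, 1) = [x^(1/83+1) / (1/83+1)] from 0 to 1
     = 1 / (1/83 + 1) = 1 / ((83+1)/83) = 83/(83+1)
     = 83/84 = 0.988095
Step 2: As n -> infinity, f_n(x) = x^(1/n) -> 1 for x in (0,1], and f_n is increasing in n.
By MCT, lim_n integral(f_n) = integral(lim_n f_n) = integral(1, 0, 1) = 1.
Step 3: Verify convergence: 83/84 = 0.988095 -> 1


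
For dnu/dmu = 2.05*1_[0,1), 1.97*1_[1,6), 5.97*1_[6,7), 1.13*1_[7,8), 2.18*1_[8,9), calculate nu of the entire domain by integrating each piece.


Integrate each piece of the Radon-Nikodym derivative:
Step 1: integral_0^1 2.05 dx = 2.05*(1-0) = 2.05*1 = 2.05
Step 2: integral_1^6 1.97 dx = 1.97*(6-1) = 1.97*5 = 9.85
Step 3: integral_6^7 5.97 dx = 5.97*(7-6) = 5.97*1 = 5.97
Step 4: integral_7^8 1.13 dx = 1.13*(8-7) = 1.13*1 = 1.13
Step 5: integral_8^9 2.18 dx = 2.18*(9-8) = 2.18*1 = 2.18
Total: 2.05 + 9.85 + 5.97 + 1.13 + 2.18 = 21.18


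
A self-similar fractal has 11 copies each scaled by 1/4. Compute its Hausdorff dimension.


For a self-similar set with N copies scaled by 1/r:
dim_H = log(N)/log(r) = log(11)/log(4)
= 2.397895/1.386294
= 1.729716


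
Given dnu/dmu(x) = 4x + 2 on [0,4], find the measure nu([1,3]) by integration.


nu(A) = integral_A (dnu/dmu) dmu = integral_1^3 (4x + 2) dx
Step 1: Antiderivative F(x) = (4/2)x^2 + 2x
Step 2: F(3) = (4/2)*3^2 + 2*3 = 18 + 6 = 24
Step 3: F(1) = (4/2)*1^2 + 2*1 = 2 + 2 = 4
Step 4: nu([1,3]) = F(3) - F(1) = 24 - 4 = 20


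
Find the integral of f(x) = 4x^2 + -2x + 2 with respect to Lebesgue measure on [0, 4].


The Lebesgue integral of a Riemann-integrable function agrees with the Riemann integral.
Antiderivative F(x) = (4/3)x^3 + (-2/2)x^2 + 2x
F(4) = (4/3)*4^3 + (-2/2)*4^2 + 2*4
     = (4/3)*64 + (-2/2)*16 + 2*4
     = 85.333333 + -16 + 8
     = 77.333333
F(0) = 0.0
Integral = F(4) - F(0) = 77.333333 - 0.0 = 77.333333


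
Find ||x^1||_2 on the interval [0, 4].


Step 1: ||f||_2 = (integral_0^4 |x^1|^2 dx)^(1/2)
     = (integral_0^4 x^2 dx)^(1/2)
Step 2: integral_0^4 x^2 dx = [x^3/(3)] from 0 to 4 = 4^3/3
     = 64/3 = 21.333333
Step 3: ||f||_2 = (21.333333)^(1/2) = 4.618802


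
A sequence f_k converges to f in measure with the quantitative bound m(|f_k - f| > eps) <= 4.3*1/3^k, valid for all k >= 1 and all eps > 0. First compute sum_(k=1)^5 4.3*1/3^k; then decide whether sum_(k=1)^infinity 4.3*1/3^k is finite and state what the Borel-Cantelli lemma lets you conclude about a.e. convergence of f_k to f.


Step 1: List the terms 4.3*1/3^k for k = 1 to 5:
  k=1: 1.433333
  k=2: 0.477778
  k=3: 0.159259
  k=4: 0.053086
  k=5: 0.017695
Step 2: Partial sum = 1.433333 + 0.477778 + 0.159259 + 0.053086 + 0.017695
     = 2.141152
Step 3: The full series sum_(k>=1) 4.3*1/3^k converges (geometric series with ratio 1/3 < 1; a constant multiple of a convergent series converges).
Step 4: Fix eps > 0. Since sum_k m(|f_k - f| > eps) < infinity, the Borel-Cantelli lemma gives
        m(limsup_k {|f_k - f| > eps}) = 0, i.e. for a.e. x, |f_k(x) - f(x)| <= eps for all large k.
        Applying this with eps = 1/j for j = 1, 2, ... and intersecting the countably many full-measure sets,
        for a.e. x we get limsup_k |f_k(x) - f(x)| <= 1/j for every j, hence f_k -> f almost everywhere.
Conclusion: series converges; Borel-Cantelli yields f_k -> f a.e.


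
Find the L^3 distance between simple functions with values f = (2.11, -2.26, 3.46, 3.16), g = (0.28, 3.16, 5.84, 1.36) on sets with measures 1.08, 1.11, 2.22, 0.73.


Step 1: Compute differences f_i - g_i:
  2.11 - 0.28 = 1.83
  -2.26 - 3.16 = -5.42
  3.46 - 5.84 = -2.38
  3.16 - 1.36 = 1.8
Step 2: Compute |diff|^3 * measure for each set:
  |1.83|^3 * 1.08 = 6.128487 * 1.08 = 6.618766
  |-5.42|^3 * 1.11 = 159.220088 * 1.11 = 176.734298
  |-2.38|^3 * 2.22 = 13.481272 * 2.22 = 29.928424
  |1.8|^3 * 0.73 = 5.832 * 0.73 = 4.25736
Step 3: Sum = 217.538847
Step 4: ||f-g||_3 = (217.538847)^(1/3) = 6.014215


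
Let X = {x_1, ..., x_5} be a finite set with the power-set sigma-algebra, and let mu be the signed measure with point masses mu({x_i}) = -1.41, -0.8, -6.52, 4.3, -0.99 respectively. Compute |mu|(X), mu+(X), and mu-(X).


Step 1: Every measurable set is a union of atoms (the cells / points), so a Hahn decomposition is
  obtained by grouping atoms by sign: P = union of atoms with mu > 0, N = union of the remaining atoms.
  Atoms in P (indices): 4;  atoms in N (indices): 1, 2, 3, 5
  Positive values: 4.3
  Negative values: -1.41, -0.8, -6.52, -0.99
Step 2: mu+(X) = mu(P) = sum of positive atom values = 4.3
Step 3: mu-(X) = -mu(N) = sum of |negative atom values| = 9.72
Step 4: |mu|(X) = mu+(X) + mu-(X) = 4.3 + 9.72 = 14.02


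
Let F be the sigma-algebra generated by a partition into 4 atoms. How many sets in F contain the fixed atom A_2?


Each element of F is a union of some subset S of the 4 atoms.
The element contains A_2 iff A_2 is in S.
So we count subsets S of {A_1,...,A_4} with A_2 in S: choose freely among the other 3 atoms.
Count = 2^(4-1) = 2^3 = 8.


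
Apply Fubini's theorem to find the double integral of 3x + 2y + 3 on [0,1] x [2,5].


By Fubini, integrate in x first, then y.
Step 1: Fix y, integrate over x in [0,1]:
  integral(3x + 2y + 3, x=0..1)
  = 3*(1^2 - 0^2)/2 + (2y + 3)*(1 - 0)
  = 1.5 + (2y + 3)*1
  = 1.5 + 2y + 3
  = 4.5 + 2y
Step 2: Integrate over y in [2,5]:
  integral(4.5 + 2y, y=2..5)
  = 4.5*3 + 2*(5^2 - 2^2)/2
  = 13.5 + 21
  = 34.5


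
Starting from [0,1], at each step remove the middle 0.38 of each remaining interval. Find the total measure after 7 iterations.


Step 1: At each step, fraction remaining = 1 - 0.38 = 0.62
Step 2: After 7 steps, measure = (0.62)^7
Result = 0.035216


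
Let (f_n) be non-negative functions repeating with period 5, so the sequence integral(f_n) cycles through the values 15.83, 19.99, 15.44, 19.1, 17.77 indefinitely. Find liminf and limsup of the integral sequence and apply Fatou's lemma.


The sequence (integral(f_n)) is periodic with period 5, repeating the values 15.83, 19.99, 15.44, 19.1, 17.77 indefinitely.
Step 1: For a periodic sequence, every tail (a_m, a_(m+1), ...) contains all 5 period values infinitely often.
Step 2: Hence inf of every tail = min of the period values = min(15.83, 19.99, 15.44, 19.1, 17.77) = 15.44.
        liminf_n integral(f_n) = sup over m of (inf of tail from m) = 15.44.
Step 3: Similarly sup of every tail = max of the period values = 19.99.
        limsup_n integral(f_n) = 19.99.
Step 4: Fatou's lemma: integral(liminf_n f_n) <= liminf_n integral(f_n) = 15.44.
        So the integral of the pointwise liminf is at most 15.44.


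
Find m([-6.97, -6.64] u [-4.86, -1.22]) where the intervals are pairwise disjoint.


For pairwise disjoint intervals, m(union) = sum of lengths.
= (-6.64 - -6.97) + (-1.22 - -4.86)
= 0.33 + 3.64
= 3.97


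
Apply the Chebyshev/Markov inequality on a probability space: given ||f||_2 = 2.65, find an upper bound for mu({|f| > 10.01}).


Chebyshev/Markov inequality: mu(|f| > eps) <= (||f||_p / eps)^p
Step 1: ||f||_2 / eps = 2.65 / 10.01 = 0.264735
Step 2: Raise to power p = 2:
  (0.264735)^2 = 0.070085
Step 3: Therefore mu(|f| > 10.01) <= 0.070085


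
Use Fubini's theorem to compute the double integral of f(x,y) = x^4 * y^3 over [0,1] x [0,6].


By Fubini's theorem, the double integral factors as a product of single integrals:
Step 1: integral_0^1 x^4 dx = [x^5/5] from 0 to 1
     = 1^5/5 = 0.2
Step 2: integral_0^6 y^3 dy = [y^4/4] from 0 to 6
     = 6^4/4 = 324
Step 3: Double integral = 0.2 * 324 = 64.8


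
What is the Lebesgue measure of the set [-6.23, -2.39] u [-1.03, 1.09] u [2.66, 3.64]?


For pairwise disjoint intervals, m(union) = sum of lengths.
= (-2.39 - -6.23) + (1.09 - -1.03) + (3.64 - 2.66)
= 3.84 + 2.12 + 0.98
= 6.94


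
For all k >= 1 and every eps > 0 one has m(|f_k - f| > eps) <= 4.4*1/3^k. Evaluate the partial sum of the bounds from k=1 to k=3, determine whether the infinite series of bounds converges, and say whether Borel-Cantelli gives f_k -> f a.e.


Step 1: List the terms 4.4*1/3^k for k = 1 to 3:
  k=1: 1.466667
  k=2: 0.488889
  k=3: 0.162963
Step 2: Partial sum = 1.466667 + 0.488889 + 0.162963
     = 2.118519
Step 3: The full series sum_(k>=1) 4.4*1/3^k converges (geometric series with ratio 1/3 < 1; a constant multiple of a convergent series converges).
Step 4: Fix eps > 0. Since sum_k m(|f_k - f| > eps) < infinity, the Borel-Cantelli lemma gives
        m(limsup_k {|f_k - f| > eps}) = 0, i.e. for a.e. x, |f_k(x) - f(x)| <= eps for all large k.
        Applying this with eps = 1/j for j = 1, 2, ... and intersecting the countably many full-measure sets,
        for a.e. x we get limsup_k |f_k(x) - f(x)| <= 1/j for every j, hence f_k -> f almost everywhere.
Conclusion: series converges; Borel-Cantelli yields f_k -> f a.e.


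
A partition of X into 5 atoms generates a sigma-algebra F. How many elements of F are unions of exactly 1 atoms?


Each element of F is a union of some subset of the 5 atoms.
Elements that are unions of exactly 1 atoms correspond to 1-element subsets of the 5 atoms.
Count = C(5, 1) = 5! / (1! * 4!) = 5.


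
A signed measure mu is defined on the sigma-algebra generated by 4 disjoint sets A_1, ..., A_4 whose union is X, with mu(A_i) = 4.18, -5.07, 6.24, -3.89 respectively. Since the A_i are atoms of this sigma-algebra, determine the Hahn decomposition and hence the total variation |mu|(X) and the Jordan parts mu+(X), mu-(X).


Step 1: Every measurable set is a union of atoms (the cells / points), so a Hahn decomposition is
  obtained by grouping atoms by sign: P = union of atoms with mu > 0, N = union of the remaining atoms.
  Atoms in P (indices): 1, 3;  atoms in N (indices): 2, 4
  Positive values: 4.18, 6.24
  Negative values: -5.07, -3.89
Step 2: mu+(X) = mu(P) = sum of positive atom values = 10.42
Step 3: mu-(X) = -mu(N) = sum of |negative atom values| = 8.96
Step 4: |mu|(X) = mu+(X) + mu-(X) = 10.42 + 8.96 = 19.38


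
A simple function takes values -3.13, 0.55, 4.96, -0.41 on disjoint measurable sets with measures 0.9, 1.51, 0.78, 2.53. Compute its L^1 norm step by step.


Step 1: Compute |f_i|^1 for each value:
  |-3.13|^1 = 3.13
  |0.55|^1 = 0.55
  |4.96|^1 = 4.96
  |-0.41|^1 = 0.41
Step 2: Multiply by measures and sum:
  3.13 * 0.9 = 2.817
  0.55 * 1.51 = 0.8305
  4.96 * 0.78 = 3.8688
  0.41 * 2.53 = 1.0373
Sum = 2.817 + 0.8305 + 3.8688 + 1.0373 = 8.5536
Step 3: Take the p-th root:
||f||_1 = (8.5536)^(1/1) = 8.5536


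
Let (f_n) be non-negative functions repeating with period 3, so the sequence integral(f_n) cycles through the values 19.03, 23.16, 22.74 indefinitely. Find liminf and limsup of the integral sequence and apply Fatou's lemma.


The sequence (integral(f_n)) is periodic with period 3, repeating the values 19.03, 23.16, 22.74 indefinitely.
Step 1: For a periodic sequence, every tail (a_m, a_(m+1), ...) contains all 3 period values infinitely often.
Step 2: Hence inf of every tail = min of the period values = min(19.03, 23.16, 22.74) = 19.03.
        liminf_n integral(f_n) = sup over m of (inf of tail from m) = 19.03.
Step 3: Similarly sup of every tail = max of the period values = 23.16.
        limsup_n integral(f_n) = 23.16.
Step 4: Fatou's lemma: integral(liminf_n f_n) <= liminf_n integral(f_n) = 19.03.
        So the integral of the pointwise liminf is at most 19.03.


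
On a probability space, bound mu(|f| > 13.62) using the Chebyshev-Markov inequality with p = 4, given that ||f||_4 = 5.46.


Chebyshev/Markov inequality: mu(|f| > eps) <= (||f||_p / eps)^p
Step 1: ||f||_4 / eps = 5.46 / 13.62 = 0.400881
Step 2: Raise to power p = 4:
  (0.400881)^4 = 0.025826
Step 3: Therefore mu(|f| > 13.62) <= 0.025826


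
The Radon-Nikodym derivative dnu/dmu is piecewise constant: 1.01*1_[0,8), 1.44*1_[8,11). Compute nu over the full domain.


Integrate each piece of the Radon-Nikodym derivative:
Step 1: integral_0^8 1.01 dx = 1.01*(8-0) = 1.01*8 = 8.08
Step 2: integral_8^11 1.44 dx = 1.44*(11-8) = 1.44*3 = 4.32
Total: 8.08 + 4.32 = 12.4


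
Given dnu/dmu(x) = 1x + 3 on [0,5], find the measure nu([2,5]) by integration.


nu(A) = integral_A (dnu/dmu) dmu = integral_2^5 (1x + 3) dx
Step 1: Antiderivative F(x) = (1/2)x^2 + 3x
Step 2: F(5) = (1/2)*5^2 + 3*5 = 12.5 + 15 = 27.5
Step 3: F(2) = (1/2)*2^2 + 3*2 = 2 + 6 = 8
Step 4: nu([2,5]) = F(5) - F(2) = 27.5 - 8 = 19.5


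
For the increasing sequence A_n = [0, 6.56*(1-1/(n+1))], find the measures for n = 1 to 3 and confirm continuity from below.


By continuity of measure from below: if A_n increases to A, then m(A_n) -> m(A).
Here A = [0, 6.56], so m(A) = 6.56
Step 1: a_1 = 6.56*(1 - 1/2) = 3.28, m(A_1) = 3.28
Step 2: a_2 = 6.56*(1 - 1/3) = 4.3733, m(A_2) = 4.3733
Step 3: a_3 = 6.56*(1 - 1/4) = 4.92, m(A_3) = 4.92
Limit: m(A_n) -> m([0,6.56]) = 6.56


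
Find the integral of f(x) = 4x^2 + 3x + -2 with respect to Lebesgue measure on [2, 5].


The Lebesgue integral of a Riemann-integrable function agrees with the Riemann integral.
Antiderivative F(x) = (4/3)x^3 + (3/2)x^2 + -2x
F(5) = (4/3)*5^3 + (3/2)*5^2 + -2*5
     = (4/3)*125 + (3/2)*25 + -2*5
     = 166.666667 + 37.5 + -10
     = 194.166667
F(2) = 12.666667
Integral = F(5) - F(2) = 194.166667 - 12.666667 = 181.5


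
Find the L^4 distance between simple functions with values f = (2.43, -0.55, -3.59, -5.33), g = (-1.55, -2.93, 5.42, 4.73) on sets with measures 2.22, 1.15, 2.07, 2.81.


Step 1: Compute differences f_i - g_i:
  2.43 - -1.55 = 3.98
  -0.55 - -2.93 = 2.38
  -3.59 - 5.42 = -9.01
  -5.33 - 4.73 = -10.06
Step 2: Compute |diff|^4 * measure for each set:
  |3.98|^4 * 2.22 = 250.918272 * 2.22 = 557.038564
  |2.38|^4 * 1.15 = 32.085427 * 1.15 = 36.898241
  |-9.01|^4 * 2.07 = 6590.208636 * 2.07 = 13641.731877
  |-10.06|^4 * 2.81 = 10242.168653 * 2.81 = 28780.493915
Step 3: Sum = 43016.162597
Step 4: ||f-g||_4 = (43016.162597)^(1/4) = 14.401506


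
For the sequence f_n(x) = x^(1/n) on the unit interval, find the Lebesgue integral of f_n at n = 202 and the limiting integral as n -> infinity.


At n = 202: f_202(x) = x^(1/202).
Step 1: integral(x^(1/202), 0, 1) = [x^(1/202+1) / (1/202+1)] from 0 to 1
     = 1 / (1/202 + 1) = 1 / ((202+1)/202) = 202/(202+1)
     = 202/203 = 0.995074
Step 2: As n -> infinity, f_n(x) = x^(1/n) -> 1 for x in (0,1], and f_n is increasing in n.
By MCT, lim_n integral(f_n) = integral(lim_n f_n) = integral(1, 0, 1) = 1.
Step 3: Verify convergence: 202/203 = 0.995074 -> 1


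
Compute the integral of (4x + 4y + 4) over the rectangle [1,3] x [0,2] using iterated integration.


By Fubini, integrate in x first, then y.
Step 1: Fix y, integrate over x in [1,3]:
  integral(4x + 4y + 4, x=1..3)
  = 4*(3^2 - 1^2)/2 + (4y + 4)*(3 - 1)
  = 16 + (4y + 4)*2
  = 16 + 8y + 8
  = 24 + 8y
Step 2: Integrate over y in [0,2]:
  integral(24 + 8y, y=0..2)
  = 24*2 + 8*(2^2 - 0^2)/2
  = 48 + 16
  = 64


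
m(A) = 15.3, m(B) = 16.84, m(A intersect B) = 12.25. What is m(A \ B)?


m(A \ B) = m(A) - m(A n B)
= 15.3 - 12.25
= 3.05


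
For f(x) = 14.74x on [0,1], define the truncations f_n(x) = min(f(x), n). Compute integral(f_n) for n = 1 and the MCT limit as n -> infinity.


f(x) = 14.74x on [0,1]; f_n(x) = min(14.74x, n). At n = 1:
Step 1: f(x) reaches 1 at x = 1/14.74 = 0.067843
Step 2: integral(f_1) = integral(14.74x, 0, 0.067843) + integral(1, 0.067843, 1)
       = 14.74*0.067843^2/2 + 1*(1 - 0.067843)
       = 0.033921 + 0.932157
       = 0.966079
Step 3: As n -> infinity, f_n increases to f, so by MCT integral(f_n) -> integral(f) = 14.74/2 = 7.37.
Convergence: integral(f_1) = 0.966079 -> 7.37 as n -> infinity


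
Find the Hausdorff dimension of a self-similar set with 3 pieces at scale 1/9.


For a self-similar set with N copies scaled by 1/r:
dim_H = log(N)/log(r) = log(3)/log(9)
= 1.098612/2.197225
= 0.5


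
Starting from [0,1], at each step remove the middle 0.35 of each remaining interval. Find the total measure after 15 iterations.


Step 1: At each step, fraction remaining = 1 - 0.35 = 0.65
Step 2: After 15 steps, measure = (0.65)^15
Result = 0.001562


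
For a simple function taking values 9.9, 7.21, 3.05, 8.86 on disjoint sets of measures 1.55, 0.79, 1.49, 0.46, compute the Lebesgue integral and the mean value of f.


Step 1: Integral = sum(value_i * measure_i)
= 9.9*1.55 + 7.21*0.79 + 3.05*1.49 + 8.86*0.46
= 15.345 + 5.6959 + 4.5445 + 4.0756
= 29.661
Step 2: Total measure of domain = 1.55 + 0.79 + 1.49 + 0.46 = 4.29
Step 3: Average value = 29.661 / 4.29 = 6.913986


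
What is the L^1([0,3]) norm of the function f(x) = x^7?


Step 1: ||f||_1 = (integral_0^3 |x^7|^1 dx)^(1/1)
     = (integral_0^3 x^7 dx)^(1/1)
Step 2: integral_0^3 x^7 dx = [x^8/(8)] from 0 to 3 = 3^8/8
     = 6561/8 = 820.125
Step 3: ||f||_1 = (820.125)^(1/1) = 820.125


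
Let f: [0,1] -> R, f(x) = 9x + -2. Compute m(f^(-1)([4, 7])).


f^(-1)([4, 7]) = {x : 4 <= 9x + -2 <= 7}
Solving: (4 - -2)/9 <= x <= (7 - -2)/9
= [0.666667, 1]
Intersecting with [0,1]: [0.666667, 1]
Measure = 1 - 0.666667 = 0.333333


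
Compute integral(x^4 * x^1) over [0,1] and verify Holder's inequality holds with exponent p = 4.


Step 1: Exact integral of f*g = integral(x^5, 0, 1) = 1/6
     = 0.166667
Step 2: Holder bound with p=4, q=1.333333:
  ||f||_p = (integral x^16 dx)^(1/4) = (1/17)^(1/4) = 0.492479
  ||g||_q = (integral x^1.333333 dx)^(1/1.333333) = (1/2.333333)^(1/1.333333) = 0.529685
Step 3: Holder bound = ||f||_p * ||g||_q = 0.492479 * 0.529685 = 0.260859
Verification: 0.166667 <= 0.260859 (Holder holds)


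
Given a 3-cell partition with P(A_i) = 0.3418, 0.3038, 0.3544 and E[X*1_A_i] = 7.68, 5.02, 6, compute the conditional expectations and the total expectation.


For each cell A_i: E[X|A_i] = E[X*1_A_i] / P(A_i)
Step 1: E[X|A_1] = 7.68 / 0.3418 = 22.46928
Step 2: E[X|A_2] = 5.02 / 0.3038 = 16.524029
Step 3: E[X|A_3] = 6 / 0.3544 = 16.930023
Verification: E[X] = sum E[X*1_A_i] = 7.68 + 5.02 + 6 = 18.7


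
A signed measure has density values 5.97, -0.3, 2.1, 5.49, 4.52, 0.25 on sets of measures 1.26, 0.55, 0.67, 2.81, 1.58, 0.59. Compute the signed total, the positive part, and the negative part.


Step 1: Compute signed measure on each set:
  Set 1: 5.97 * 1.26 = 7.5222
  Set 2: -0.3 * 0.55 = -0.165
  Set 3: 2.1 * 0.67 = 1.407
  Set 4: 5.49 * 2.81 = 15.4269
  Set 5: 4.52 * 1.58 = 7.1416
  Set 6: 0.25 * 0.59 = 0.1475
Step 2: Total signed measure = (7.5222) + (-0.165) + (1.407) + (15.4269) + (7.1416) + (0.1475)
     = 31.4802
Step 3: Positive part mu+(X) = sum of positive contributions = 31.6452
Step 4: Negative part mu-(X) = |sum of negative contributions| = 0.165


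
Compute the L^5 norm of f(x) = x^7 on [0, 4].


Step 1: ||f||_5 = (integral_0^4 |x^7|^5 dx)^(1/5)
     = (integral_0^4 x^35 dx)^(1/5)
Step 2: integral_0^4 x^35 dx = [x^36/(36)] from 0 to 4 = 4^36/36
     = 4722366482869645213696/36 = 1.311768e+20
Step 3: ||f||_5 = (1.311768e+20)^(1/5) = 10557.751541


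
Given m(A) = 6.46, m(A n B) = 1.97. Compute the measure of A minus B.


m(A \ B) = m(A) - m(A n B)
= 6.46 - 1.97
= 4.49


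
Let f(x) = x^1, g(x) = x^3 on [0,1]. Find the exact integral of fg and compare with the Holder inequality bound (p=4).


Step 1: Exact integral of f*g = integral(x^4, 0, 1) = 1/5
     = 0.2
Step 2: Holder bound with p=4, q=1.333333:
  ||f||_p = (integral x^4 dx)^(1/4) = (1/5)^(1/4) = 0.66874
  ||g||_q = (integral x^4 dx)^(1/1.333333) = (1/5)^(1/1.333333) = 0.29907
Step 3: Holder bound = ||f||_p * ||g||_q = 0.66874 * 0.29907 = 0.2
Verification: 0.2 <= 0.2 (Holder holds)


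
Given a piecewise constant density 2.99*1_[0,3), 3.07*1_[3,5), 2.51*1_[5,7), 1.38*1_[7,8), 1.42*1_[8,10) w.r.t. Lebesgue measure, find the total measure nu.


Integrate each piece of the Radon-Nikodym derivative:
Step 1: integral_0^3 2.99 dx = 2.99*(3-0) = 2.99*3 = 8.97
Step 2: integral_3^5 3.07 dx = 3.07*(5-3) = 3.07*2 = 6.14
Step 3: integral_5^7 2.51 dx = 2.51*(7-5) = 2.51*2 = 5.02
Step 4: integral_7^8 1.38 dx = 1.38*(8-7) = 1.38*1 = 1.38
Step 5: integral_8^10 1.42 dx = 1.42*(10-8) = 1.42*2 = 2.84
Total: 8.97 + 6.14 + 5.02 + 1.38 + 2.84 = 24.35


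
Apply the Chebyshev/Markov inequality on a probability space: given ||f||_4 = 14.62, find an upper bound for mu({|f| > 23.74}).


Chebyshev/Markov inequality: mu(|f| > eps) <= (||f||_p / eps)^p
Step 1: ||f||_4 / eps = 14.62 / 23.74 = 0.615838
Step 2: Raise to power p = 4:
  (0.615838)^4 = 0.143836
Step 3: Therefore mu(|f| > 23.74) <= 0.143836


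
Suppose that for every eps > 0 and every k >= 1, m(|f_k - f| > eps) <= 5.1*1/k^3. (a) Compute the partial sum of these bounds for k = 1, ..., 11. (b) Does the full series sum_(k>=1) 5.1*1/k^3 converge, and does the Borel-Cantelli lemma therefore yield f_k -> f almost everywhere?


Step 1: List the terms 5.1*1/k^3 for k = 1 to 11:
  k=1: 5.1
  k=2: 0.6375
  k=3: 0.188889
  k=4: 0.079687
  k=5: 0.0408
  k=6: 0.023611
  k=7: 0.014869
  k=8: 0.009961
  k=9: 0.006996
  k=10: 0.0051
  k=11: 0.003832
Step 2: Partial sum = 5.1 + 0.6375 + 0.188889 + 0.079687 + 0.0408 + 0.023611 + 0.014869 + 0.009961 + 0.006996 + 0.0051 + 0.003832
     = 6.111245
Step 3: The full series sum_(k>=1) 5.1*1/k^3 converges (p-series with p = 3 > 1; a constant multiple of a convergent series converges).
Step 4: Fix eps > 0. Since sum_k m(|f_k - f| > eps) < infinity, the Borel-Cantelli lemma gives
        m(limsup_k {|f_k - f| > eps}) = 0, i.e. for a.e. x, |f_k(x) - f(x)| <= eps for all large k.
        Applying this with eps = 1/j for j = 1, 2, ... and intersecting the countably many full-measure sets,
        for a.e. x we get limsup_k |f_k(x) - f(x)| <= 1/j for every j, hence f_k -> f almost everywhere.
Conclusion: series converges; Borel-Cantelli yields f_k -> f a.e.


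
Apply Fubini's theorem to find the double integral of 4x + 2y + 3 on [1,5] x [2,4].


By Fubini, integrate in x first, then y.
Step 1: Fix y, integrate over x in [1,5]:
  integral(4x + 2y + 3, x=1..5)
  = 4*(5^2 - 1^2)/2 + (2y + 3)*(5 - 1)
  = 48 + (2y + 3)*4
  = 48 + 8y + 12
  = 60 + 8y
Step 2: Integrate over y in [2,4]:
  integral(60 + 8y, y=2..4)
  = 60*2 + 8*(4^2 - 2^2)/2
  = 120 + 48
  = 168


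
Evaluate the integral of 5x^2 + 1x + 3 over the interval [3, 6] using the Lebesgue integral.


The Lebesgue integral of a Riemann-integrable function agrees with the Riemann integral.
Antiderivative F(x) = (5/3)x^3 + (1/2)x^2 + 3x
F(6) = (5/3)*6^3 + (1/2)*6^2 + 3*6
     = (5/3)*216 + (1/2)*36 + 3*6
     = 360 + 18 + 18
     = 396
F(3) = 58.5
Integral = F(6) - F(3) = 396 - 58.5 = 337.5


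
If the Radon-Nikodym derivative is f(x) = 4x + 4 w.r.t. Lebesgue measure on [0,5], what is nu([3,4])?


nu(A) = integral_A (dnu/dmu) dmu = integral_3^4 (4x + 4) dx
Step 1: Antiderivative F(x) = (4/2)x^2 + 4x
Step 2: F(4) = (4/2)*4^2 + 4*4 = 32 + 16 = 48
Step 3: F(3) = (4/2)*3^2 + 4*3 = 18 + 12 = 30
Step 4: nu([3,4]) = F(4) - F(3) = 48 - 30 = 18


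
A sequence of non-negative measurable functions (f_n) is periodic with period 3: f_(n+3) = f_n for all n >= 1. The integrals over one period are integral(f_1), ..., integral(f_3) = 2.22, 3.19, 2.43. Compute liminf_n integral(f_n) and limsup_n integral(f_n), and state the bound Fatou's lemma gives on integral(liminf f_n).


The sequence (integral(f_n)) is periodic with period 3, repeating the values 2.22, 3.19, 2.43 indefinitely.
Step 1: For a periodic sequence, every tail (a_m, a_(m+1), ...) contains all 3 period values infinitely often.
Step 2: Hence inf of every tail = min of the period values = min(2.22, 3.19, 2.43) = 2.22.
        liminf_n integral(f_n) = sup over m of (inf of tail from m) = 2.22.
Step 3: Similarly sup of every tail = max of the period values = 3.19.
        limsup_n integral(f_n) = 3.19.
Step 4: Fatou's lemma: integral(liminf_n f_n) <= liminf_n integral(f_n) = 2.22.
        So the integral of the pointwise liminf is at most 2.22.


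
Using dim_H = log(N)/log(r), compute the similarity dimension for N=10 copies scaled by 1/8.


For a self-similar set with N copies scaled by 1/r:
dim_H = log(N)/log(r) = log(10)/log(8)
= 2.302585/2.079442
= 1.107309


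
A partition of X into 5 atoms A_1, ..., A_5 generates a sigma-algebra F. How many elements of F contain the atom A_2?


Each element of F is a union of some subset S of the 5 atoms.
The element contains A_2 iff A_2 is in S.
So we count subsets S of {A_1,...,A_5} with A_2 in S: choose freely among the other 4 atoms.
Count = 2^(5-1) = 2^4 = 16.


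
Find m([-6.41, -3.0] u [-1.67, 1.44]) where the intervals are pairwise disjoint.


For pairwise disjoint intervals, m(union) = sum of lengths.
= (-3.0 - -6.41) + (1.44 - -1.67)
= 3.41 + 3.11
= 6.52


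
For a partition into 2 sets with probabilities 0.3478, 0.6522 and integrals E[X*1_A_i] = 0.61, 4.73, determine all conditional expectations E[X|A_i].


For each cell A_i: E[X|A_i] = E[X*1_A_i] / P(A_i)
Step 1: E[X|A_1] = 0.61 / 0.3478 = 1.753882
Step 2: E[X|A_2] = 4.73 / 0.6522 = 7.252377
Verification: E[X] = sum E[X*1_A_i] = 0.61 + 4.73 = 5.34


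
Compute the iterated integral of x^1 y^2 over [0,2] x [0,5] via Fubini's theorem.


By Fubini's theorem, the double integral factors as a product of single integrals:
Step 1: integral_0^2 x^1 dx = [x^2/2] from 0 to 2
     = 2^2/2 = 2
Step 2: integral_0^5 y^2 dy = [y^3/3] from 0 to 5
     = 5^3/3 = 41.666667
Step 3: Double integral = 2 * 41.666667 = 83.333333


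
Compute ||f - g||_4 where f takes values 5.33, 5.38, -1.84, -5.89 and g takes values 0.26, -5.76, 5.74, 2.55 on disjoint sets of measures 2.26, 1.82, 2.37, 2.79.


Step 1: Compute differences f_i - g_i:
  5.33 - 0.26 = 5.07
  5.38 - -5.76 = 11.14
  -1.84 - 5.74 = -7.58
  -5.89 - 2.55 = -8.44
Step 2: Compute |diff|^4 * measure for each set:
  |5.07|^4 * 2.26 = 660.741884 * 2.26 = 1493.276658
  |11.14|^4 * 1.82 = 15400.71072 * 1.82 = 28029.293511
  |-7.58|^4 * 2.37 = 3301.237901 * 2.37 = 7823.933825
  |-8.44|^4 * 2.79 = 5074.225769 * 2.79 = 14157.089895
Step 3: Sum = 51503.593889
Step 4: ||f-g||_4 = (51503.593889)^(1/4) = 15.064662


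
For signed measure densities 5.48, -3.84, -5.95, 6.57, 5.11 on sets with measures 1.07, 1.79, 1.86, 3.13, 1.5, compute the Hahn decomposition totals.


Step 1: Compute signed measure on each set:
  Set 1: 5.48 * 1.07 = 5.8636
  Set 2: -3.84 * 1.79 = -6.8736
  Set 3: -5.95 * 1.86 = -11.067
  Set 4: 6.57 * 3.13 = 20.5641
  Set 5: 5.11 * 1.5 = 7.665
Step 2: Total signed measure = (5.8636) + (-6.8736) + (-11.067) + (20.5641) + (7.665)
     = 16.1521
Step 3: Positive part mu+(X) = sum of positive contributions = 34.0927
Step 4: Negative part mu-(X) = |sum of negative contributions| = 17.9406


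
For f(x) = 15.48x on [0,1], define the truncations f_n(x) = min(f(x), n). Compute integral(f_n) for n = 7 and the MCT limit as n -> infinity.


f(x) = 15.48x on [0,1]; f_n(x) = min(15.48x, n). At n = 7:
Step 1: f(x) reaches 7 at x = 7/15.48 = 0.452196
Step 2: integral(f_7) = integral(15.48x, 0, 0.452196) + integral(7, 0.452196, 1)
       = 15.48*0.452196^2/2 + 7*(1 - 0.452196)
       = 1.582687 + 3.834625
       = 5.417313
Step 3: As n -> infinity, f_n increases to f, so by MCT integral(f_n) -> integral(f) = 15.48/2 = 7.74.
Convergence: integral(f_7) = 5.417313 -> 7.74 as n -> infinity


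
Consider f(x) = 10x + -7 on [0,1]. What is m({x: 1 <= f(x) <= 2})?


f^(-1)([1, 2]) = {x : 1 <= 10x + -7 <= 2}
Solving: (1 - -7)/10 <= x <= (2 - -7)/10
= [0.8, 0.9]
Intersecting with [0,1]: [0.8, 0.9]
Measure = 0.9 - 0.8 = 0.1


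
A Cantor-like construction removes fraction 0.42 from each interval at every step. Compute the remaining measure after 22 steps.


Step 1: At each step, fraction remaining = 1 - 0.42 = 0.58
Step 2: After 22 steps, measure = (0.58)^22
Result = 6.243324e-06


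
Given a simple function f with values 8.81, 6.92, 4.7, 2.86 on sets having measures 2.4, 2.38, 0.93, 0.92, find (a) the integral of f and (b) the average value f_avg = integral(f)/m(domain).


Step 1: Integral = sum(value_i * measure_i)
= 8.81*2.4 + 6.92*2.38 + 4.7*0.93 + 2.86*0.92
= 21.144 + 16.4696 + 4.371 + 2.6312
= 44.6158
Step 2: Total measure of domain = 2.4 + 2.38 + 0.93 + 0.92 = 6.63
Step 3: Average value = 44.6158 / 6.63 = 6.729382


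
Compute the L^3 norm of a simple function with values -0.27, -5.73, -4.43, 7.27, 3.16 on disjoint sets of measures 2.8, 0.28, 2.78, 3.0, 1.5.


Step 1: Compute |f_i|^3 for each value:
  |-0.27|^3 = 0.019683
  |-5.73|^3 = 188.132517
  |-4.43|^3 = 86.938307
  |7.27|^3 = 384.240583
  |3.16|^3 = 31.554496
Step 2: Multiply by measures and sum:
  0.019683 * 2.8 = 0.055112
  188.132517 * 0.28 = 52.677105
  86.938307 * 2.78 = 241.688493
  384.240583 * 3.0 = 1152.721749
  31.554496 * 1.5 = 47.331744
Sum = 0.055112 + 52.677105 + 241.688493 + 1152.721749 + 47.331744 = 1494.474204
Step 3: Take the p-th root:
||f||_3 = (1494.474204)^(1/3) = 11.433069


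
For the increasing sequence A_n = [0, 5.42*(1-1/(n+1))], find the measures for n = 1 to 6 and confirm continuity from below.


By continuity of measure from below: if A_n increases to A, then m(A_n) -> m(A).
Here A = [0, 5.42], so m(A) = 5.42
Step 1: a_1 = 5.42*(1 - 1/2) = 2.71, m(A_1) = 2.71
Step 2: a_2 = 5.42*(1 - 1/3) = 3.6133, m(A_2) = 3.6133
Step 3: a_3 = 5.42*(1 - 1/4) = 4.065, m(A_3) = 4.065
Step 4: a_4 = 5.42*(1 - 1/5) = 4.336, m(A_4) = 4.336
Step 5: a_5 = 5.42*(1 - 1/6) = 4.5167, m(A_5) = 4.5167
Step 6: a_6 = 5.42*(1 - 1/7) = 4.6457, m(A_6) = 4.6457
Limit: m(A_n) -> m([0,5.42]) = 5.42


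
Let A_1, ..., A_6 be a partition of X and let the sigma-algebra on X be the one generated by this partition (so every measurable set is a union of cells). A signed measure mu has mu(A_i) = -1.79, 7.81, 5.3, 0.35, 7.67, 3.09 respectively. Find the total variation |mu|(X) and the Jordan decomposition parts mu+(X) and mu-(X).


Step 1: Every measurable set is a union of atoms (the cells / points), so a Hahn decomposition is
  obtained by grouping atoms by sign: P = union of atoms with mu > 0, N = union of the remaining atoms.
  Atoms in P (indices): 2, 3, 4, 5, 6;  atoms in N (indices): 1
  Positive values: 7.81, 5.3, 0.35, 7.67, 3.09
  Negative values: -1.79
Step 2: mu+(X) = mu(P) = sum of positive atom values = 24.22
Step 3: mu-(X) = -mu(N) = sum of |negative atom values| = 1.79
Step 4: |mu|(X) = mu+(X) + mu-(X) = 24.22 + 1.79 = 26.01


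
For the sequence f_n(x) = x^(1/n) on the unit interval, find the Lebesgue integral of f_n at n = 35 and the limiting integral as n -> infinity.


At n = 35: f_35(x) = x^(1/35).
Step 1: integral(x^(1/35), 0, 1) = [x^(1/35+1) / (1/35+1)] from 0 to 1
     = 1 / (1/35 + 1) = 1 / ((35+1)/35) = 35/(35+1)
     = 35/36 = 0.972222
Step 2: As n -> infinity, f_n(x) = x^(1/n) -> 1 for x in (0,1], and f_n is increasing in n.
By MCT, lim_n integral(f_n) = integral(lim_n f_n) = integral(1, 0, 1) = 1.
Step 3: Verify convergence: 35/36 = 0.972222 -> 1


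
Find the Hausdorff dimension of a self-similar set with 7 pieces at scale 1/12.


For a self-similar set with N copies scaled by 1/r:
dim_H = log(N)/log(r) = log(7)/log(12)
= 1.94591/2.484907
= 0.783092
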